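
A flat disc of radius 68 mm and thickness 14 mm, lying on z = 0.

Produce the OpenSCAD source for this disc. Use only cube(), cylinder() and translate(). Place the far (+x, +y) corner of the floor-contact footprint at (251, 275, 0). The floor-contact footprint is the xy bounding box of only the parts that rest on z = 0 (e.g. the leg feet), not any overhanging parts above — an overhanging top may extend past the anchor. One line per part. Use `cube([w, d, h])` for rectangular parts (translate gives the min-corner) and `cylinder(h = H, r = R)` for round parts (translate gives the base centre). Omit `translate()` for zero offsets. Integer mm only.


translate([183, 207, 0]) cylinder(h = 14, r = 68);


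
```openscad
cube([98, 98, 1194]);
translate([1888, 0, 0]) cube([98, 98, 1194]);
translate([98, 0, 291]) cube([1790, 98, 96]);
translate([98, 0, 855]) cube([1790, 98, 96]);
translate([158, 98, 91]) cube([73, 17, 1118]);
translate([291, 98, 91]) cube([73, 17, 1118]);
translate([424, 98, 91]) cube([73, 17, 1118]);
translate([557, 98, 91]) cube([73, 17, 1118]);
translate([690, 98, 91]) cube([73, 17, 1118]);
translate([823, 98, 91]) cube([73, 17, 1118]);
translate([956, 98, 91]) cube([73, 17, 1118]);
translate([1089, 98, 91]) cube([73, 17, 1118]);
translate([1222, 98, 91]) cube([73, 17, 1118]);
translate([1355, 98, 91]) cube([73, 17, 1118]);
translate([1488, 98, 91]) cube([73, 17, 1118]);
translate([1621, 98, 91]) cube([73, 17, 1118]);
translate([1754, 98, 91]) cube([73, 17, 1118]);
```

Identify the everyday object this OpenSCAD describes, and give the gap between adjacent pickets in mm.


A fence section. The picket gap is 60 mm.

Two posts, two rails, 13 pickets — a fence section. Span 1790 mm holds 13 pickets of 73 mm with 14 equal gaps: ⌊(1790 − 13·73) / 14⌋ = 60 mm.


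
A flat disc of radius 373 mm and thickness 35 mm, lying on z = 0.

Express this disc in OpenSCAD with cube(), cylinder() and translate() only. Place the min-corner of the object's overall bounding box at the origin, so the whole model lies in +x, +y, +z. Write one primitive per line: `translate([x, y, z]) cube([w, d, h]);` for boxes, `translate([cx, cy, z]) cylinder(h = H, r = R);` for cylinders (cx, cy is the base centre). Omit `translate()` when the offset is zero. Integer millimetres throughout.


translate([373, 373, 0]) cylinder(h = 35, r = 373);


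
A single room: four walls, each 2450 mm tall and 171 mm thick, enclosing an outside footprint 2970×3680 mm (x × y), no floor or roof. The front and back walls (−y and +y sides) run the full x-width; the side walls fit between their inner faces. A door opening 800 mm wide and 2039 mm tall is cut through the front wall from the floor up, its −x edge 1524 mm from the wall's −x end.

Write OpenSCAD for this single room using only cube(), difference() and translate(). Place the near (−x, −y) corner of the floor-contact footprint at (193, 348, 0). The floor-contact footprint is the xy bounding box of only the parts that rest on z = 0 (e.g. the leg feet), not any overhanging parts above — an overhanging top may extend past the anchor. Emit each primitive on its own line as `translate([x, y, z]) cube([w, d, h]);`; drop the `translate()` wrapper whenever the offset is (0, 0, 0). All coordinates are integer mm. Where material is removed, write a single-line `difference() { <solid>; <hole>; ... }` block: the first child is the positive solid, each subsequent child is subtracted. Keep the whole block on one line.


difference() { translate([193, 348, 0]) cube([2970, 171, 2450]); translate([1717, 348, 0]) cube([800, 171, 2039]); }
translate([193, 3857, 0]) cube([2970, 171, 2450]);
translate([193, 519, 0]) cube([171, 3338, 2450]);
translate([2992, 519, 0]) cube([171, 3338, 2450]);


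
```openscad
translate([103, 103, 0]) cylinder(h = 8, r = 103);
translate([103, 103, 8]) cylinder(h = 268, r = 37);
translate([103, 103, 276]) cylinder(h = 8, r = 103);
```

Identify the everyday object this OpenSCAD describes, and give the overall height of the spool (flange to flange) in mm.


A spool. The overall height is 284 mm.

Three coaxial cylinders, large–small–large — a spool. Two 8 mm flanges and a 268 mm core give 8 + 268 + 8 = 284 mm.


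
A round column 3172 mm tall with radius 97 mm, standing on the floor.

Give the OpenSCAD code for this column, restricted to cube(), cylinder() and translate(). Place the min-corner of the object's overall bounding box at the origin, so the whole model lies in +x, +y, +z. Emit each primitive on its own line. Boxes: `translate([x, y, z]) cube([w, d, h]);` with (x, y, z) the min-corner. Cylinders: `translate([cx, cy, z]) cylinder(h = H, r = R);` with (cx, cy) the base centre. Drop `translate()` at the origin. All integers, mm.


translate([97, 97, 0]) cylinder(h = 3172, r = 97);


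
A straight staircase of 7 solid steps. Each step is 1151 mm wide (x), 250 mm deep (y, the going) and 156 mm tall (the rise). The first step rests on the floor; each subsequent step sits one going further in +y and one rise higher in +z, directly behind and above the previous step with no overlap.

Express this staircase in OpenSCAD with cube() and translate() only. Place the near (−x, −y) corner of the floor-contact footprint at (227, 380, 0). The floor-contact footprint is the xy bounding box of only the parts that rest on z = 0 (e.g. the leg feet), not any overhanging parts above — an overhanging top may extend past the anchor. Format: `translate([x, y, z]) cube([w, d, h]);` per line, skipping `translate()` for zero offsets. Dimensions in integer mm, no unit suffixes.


translate([227, 380, 0]) cube([1151, 250, 156]);
translate([227, 630, 156]) cube([1151, 250, 156]);
translate([227, 880, 312]) cube([1151, 250, 156]);
translate([227, 1130, 468]) cube([1151, 250, 156]);
translate([227, 1380, 624]) cube([1151, 250, 156]);
translate([227, 1630, 780]) cube([1151, 250, 156]);
translate([227, 1880, 936]) cube([1151, 250, 156]);


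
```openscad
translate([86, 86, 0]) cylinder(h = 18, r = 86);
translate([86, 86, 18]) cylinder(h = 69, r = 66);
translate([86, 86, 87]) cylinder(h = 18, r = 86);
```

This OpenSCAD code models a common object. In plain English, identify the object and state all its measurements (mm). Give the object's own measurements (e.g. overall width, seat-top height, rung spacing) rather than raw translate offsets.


A spool: two coaxial disc flanges of radius 86 mm and thickness 18 mm, joined by a core cylinder of radius 66 mm and height 69 mm. The lower flange rests on z = 0 and the three cylinders share a vertical axis.


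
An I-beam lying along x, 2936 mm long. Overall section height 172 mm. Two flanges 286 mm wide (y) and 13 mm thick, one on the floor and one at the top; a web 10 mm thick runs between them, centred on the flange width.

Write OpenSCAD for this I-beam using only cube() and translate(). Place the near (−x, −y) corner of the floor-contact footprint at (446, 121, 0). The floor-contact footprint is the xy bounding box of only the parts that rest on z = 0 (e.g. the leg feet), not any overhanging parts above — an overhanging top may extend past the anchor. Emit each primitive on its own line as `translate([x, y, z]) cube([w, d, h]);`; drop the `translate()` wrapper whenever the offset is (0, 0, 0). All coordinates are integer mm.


translate([446, 121, 0]) cube([2936, 286, 13]);
translate([446, 259, 13]) cube([2936, 10, 146]);
translate([446, 121, 159]) cube([2936, 286, 13]);


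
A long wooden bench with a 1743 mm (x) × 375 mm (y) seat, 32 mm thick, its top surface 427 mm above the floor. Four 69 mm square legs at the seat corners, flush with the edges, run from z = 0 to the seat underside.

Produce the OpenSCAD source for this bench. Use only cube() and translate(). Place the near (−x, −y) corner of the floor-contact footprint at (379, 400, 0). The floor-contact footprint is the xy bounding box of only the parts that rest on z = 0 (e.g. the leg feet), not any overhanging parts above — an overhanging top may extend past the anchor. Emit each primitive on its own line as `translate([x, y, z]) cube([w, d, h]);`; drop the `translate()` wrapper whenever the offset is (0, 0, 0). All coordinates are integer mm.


translate([379, 400, 395]) cube([1743, 375, 32]);
translate([379, 400, 0]) cube([69, 69, 395]);
translate([379, 706, 0]) cube([69, 69, 395]);
translate([2053, 400, 0]) cube([69, 69, 395]);
translate([2053, 706, 0]) cube([69, 69, 395]);


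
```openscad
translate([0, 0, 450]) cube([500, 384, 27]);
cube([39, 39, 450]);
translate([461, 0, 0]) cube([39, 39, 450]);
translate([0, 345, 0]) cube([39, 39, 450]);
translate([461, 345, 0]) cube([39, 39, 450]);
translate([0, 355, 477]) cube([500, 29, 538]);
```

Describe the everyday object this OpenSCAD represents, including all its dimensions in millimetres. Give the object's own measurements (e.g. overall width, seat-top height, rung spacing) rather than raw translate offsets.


A chair. The seat is a 500×384×27 mm slab with its top at z = 477 mm, on four 39×39 mm corner legs (flush with the seat edges, standing on z = 0). A flat backrest 29 mm thick, 538 mm tall, spans the full seat width and rises from the seat top along its +y edge, rear face flush with the rear of the seat.


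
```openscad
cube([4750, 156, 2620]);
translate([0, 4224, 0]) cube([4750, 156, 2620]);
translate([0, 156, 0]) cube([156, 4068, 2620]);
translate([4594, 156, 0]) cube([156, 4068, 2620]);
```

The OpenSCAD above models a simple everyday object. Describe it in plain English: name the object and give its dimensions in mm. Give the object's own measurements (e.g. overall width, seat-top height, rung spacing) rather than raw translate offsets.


The wall frame of a small rectangular building: four walls, each 2620 mm tall and 156 mm thick, enclosing a footprint 4750 mm (x) by 4380 mm (y) outside-to-outside, with no floor or roof. The front and back walls (the −y and +y sides) span the full width; the two side walls fit between them.


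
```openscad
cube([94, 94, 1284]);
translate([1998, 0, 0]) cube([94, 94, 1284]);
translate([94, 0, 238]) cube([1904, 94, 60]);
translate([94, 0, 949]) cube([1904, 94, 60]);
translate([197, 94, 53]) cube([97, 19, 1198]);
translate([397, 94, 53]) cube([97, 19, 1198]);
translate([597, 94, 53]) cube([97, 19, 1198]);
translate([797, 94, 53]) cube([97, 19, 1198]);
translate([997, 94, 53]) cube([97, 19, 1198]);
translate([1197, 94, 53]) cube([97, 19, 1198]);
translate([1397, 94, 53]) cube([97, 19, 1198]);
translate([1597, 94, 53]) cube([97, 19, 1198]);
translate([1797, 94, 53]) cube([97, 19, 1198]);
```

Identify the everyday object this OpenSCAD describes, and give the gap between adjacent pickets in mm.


A fence section. The picket gap is 103 mm.

Two posts, two rails, 9 pickets — a fence section. Span 1904 mm holds 9 pickets of 97 mm with 10 equal gaps: ⌊(1904 − 9·97) / 10⌋ = 103 mm.


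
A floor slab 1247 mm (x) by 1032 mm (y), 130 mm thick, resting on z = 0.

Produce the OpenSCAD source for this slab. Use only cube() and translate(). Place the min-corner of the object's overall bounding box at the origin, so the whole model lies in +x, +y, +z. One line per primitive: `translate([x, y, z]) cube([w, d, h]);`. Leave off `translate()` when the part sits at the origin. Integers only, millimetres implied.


cube([1247, 1032, 130]);


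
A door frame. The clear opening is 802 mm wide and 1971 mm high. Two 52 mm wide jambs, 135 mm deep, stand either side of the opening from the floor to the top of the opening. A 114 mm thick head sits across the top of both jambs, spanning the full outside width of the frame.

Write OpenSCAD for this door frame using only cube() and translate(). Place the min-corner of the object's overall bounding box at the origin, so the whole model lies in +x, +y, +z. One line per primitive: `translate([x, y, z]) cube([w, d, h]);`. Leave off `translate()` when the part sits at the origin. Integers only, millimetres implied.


cube([52, 135, 1971]);
translate([854, 0, 0]) cube([52, 135, 1971]);
translate([0, 0, 1971]) cube([906, 135, 114]);


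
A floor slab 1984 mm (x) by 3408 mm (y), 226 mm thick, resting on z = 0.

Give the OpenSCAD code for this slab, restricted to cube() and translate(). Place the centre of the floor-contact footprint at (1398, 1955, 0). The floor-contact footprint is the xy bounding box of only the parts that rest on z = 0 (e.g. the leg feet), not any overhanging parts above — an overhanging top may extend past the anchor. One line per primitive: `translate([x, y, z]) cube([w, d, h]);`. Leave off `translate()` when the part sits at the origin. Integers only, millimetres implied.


translate([406, 251, 0]) cube([1984, 3408, 226]);


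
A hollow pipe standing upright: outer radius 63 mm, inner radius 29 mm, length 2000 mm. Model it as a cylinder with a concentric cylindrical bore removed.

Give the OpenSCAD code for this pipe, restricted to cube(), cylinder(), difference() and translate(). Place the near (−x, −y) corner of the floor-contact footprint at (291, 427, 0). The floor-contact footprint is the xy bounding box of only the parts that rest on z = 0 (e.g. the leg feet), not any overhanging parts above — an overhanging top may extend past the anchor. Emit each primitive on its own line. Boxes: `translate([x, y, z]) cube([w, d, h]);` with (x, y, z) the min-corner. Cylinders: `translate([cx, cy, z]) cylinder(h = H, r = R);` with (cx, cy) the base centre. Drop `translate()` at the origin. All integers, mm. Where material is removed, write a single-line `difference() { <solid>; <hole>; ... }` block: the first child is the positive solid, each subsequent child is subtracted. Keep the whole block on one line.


difference() { translate([354, 490, 0]) cylinder(h = 2000, r = 63); translate([354, 490, 0]) cylinder(h = 2000, r = 29); }


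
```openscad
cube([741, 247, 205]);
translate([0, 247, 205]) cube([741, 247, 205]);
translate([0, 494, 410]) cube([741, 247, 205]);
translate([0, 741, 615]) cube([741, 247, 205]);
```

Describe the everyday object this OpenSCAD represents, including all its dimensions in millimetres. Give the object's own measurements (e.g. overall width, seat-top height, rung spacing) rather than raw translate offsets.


A straight staircase of 4 solid steps. Each step is 741 mm wide (x), 247 mm deep (y, the going) and 205 mm tall (the rise). The first step rests on the floor; each subsequent step sits one going further in +y and one rise higher in +z, directly behind and above the previous step with no overlap.


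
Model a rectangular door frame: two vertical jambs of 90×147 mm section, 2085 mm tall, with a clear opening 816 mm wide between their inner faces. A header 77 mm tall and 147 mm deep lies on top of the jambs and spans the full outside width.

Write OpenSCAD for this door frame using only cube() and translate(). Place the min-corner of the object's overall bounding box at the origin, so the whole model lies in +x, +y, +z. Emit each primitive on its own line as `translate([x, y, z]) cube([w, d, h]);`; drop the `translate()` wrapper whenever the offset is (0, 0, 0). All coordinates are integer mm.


cube([90, 147, 2085]);
translate([906, 0, 0]) cube([90, 147, 2085]);
translate([0, 0, 2085]) cube([996, 147, 77]);


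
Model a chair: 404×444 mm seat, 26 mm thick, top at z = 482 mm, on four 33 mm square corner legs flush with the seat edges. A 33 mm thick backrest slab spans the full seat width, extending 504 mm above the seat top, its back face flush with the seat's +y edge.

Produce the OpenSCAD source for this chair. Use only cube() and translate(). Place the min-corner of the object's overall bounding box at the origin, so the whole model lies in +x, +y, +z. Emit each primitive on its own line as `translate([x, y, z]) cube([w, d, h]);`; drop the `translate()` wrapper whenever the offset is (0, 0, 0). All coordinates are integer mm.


// leg_h = 482 - 26 = 456
translate([0, 0, 456]) cube([404, 444, 26]);
cube([33, 33, 456]);
translate([371, 0, 0]) cube([33, 33, 456]);
translate([0, 411, 0]) cube([33, 33, 456]);
translate([371, 411, 0]) cube([33, 33, 456]);
translate([0, 411, 482]) cube([404, 33, 504]);


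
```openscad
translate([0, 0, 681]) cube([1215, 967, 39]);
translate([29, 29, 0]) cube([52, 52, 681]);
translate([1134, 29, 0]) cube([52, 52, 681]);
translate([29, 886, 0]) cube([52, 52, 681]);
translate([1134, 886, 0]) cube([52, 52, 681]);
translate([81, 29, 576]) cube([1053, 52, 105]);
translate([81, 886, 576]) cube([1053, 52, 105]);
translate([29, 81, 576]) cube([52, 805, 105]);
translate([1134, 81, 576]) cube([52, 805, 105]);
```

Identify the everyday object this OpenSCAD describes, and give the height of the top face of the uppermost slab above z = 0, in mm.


A table. The table height is 720 mm.

A 1215×967×39 slab sits at z = 681 on four 52 mm square posts — a table. The top surface is at 681 + 39 = 720 mm.


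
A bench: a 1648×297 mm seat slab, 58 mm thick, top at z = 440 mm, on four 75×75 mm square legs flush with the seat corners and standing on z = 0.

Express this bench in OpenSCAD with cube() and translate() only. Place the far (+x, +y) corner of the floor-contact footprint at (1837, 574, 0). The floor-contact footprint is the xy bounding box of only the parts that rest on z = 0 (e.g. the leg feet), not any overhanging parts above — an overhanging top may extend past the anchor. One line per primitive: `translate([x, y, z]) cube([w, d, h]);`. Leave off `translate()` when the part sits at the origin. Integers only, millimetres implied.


translate([189, 277, 382]) cube([1648, 297, 58]);
translate([189, 277, 0]) cube([75, 75, 382]);
translate([189, 499, 0]) cube([75, 75, 382]);
translate([1762, 277, 0]) cube([75, 75, 382]);
translate([1762, 499, 0]) cube([75, 75, 382]);


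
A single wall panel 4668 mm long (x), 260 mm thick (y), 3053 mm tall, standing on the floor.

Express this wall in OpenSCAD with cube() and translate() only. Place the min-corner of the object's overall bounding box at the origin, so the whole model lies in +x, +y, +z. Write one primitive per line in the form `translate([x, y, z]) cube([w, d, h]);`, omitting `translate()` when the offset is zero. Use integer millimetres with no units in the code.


cube([4668, 260, 3053]);


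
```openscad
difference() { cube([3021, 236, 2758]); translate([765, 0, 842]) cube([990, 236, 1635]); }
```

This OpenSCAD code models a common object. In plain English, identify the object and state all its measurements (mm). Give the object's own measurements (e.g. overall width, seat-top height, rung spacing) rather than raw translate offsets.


A wall 3021 mm long (x), 236 mm thick (y), 2758 mm tall, with a rectangular window opening cut through it. The opening is 990 mm wide and 1635 mm tall; its sill is at z = 842 mm and its near (−x) edge is 765 mm from the wall's −x end. The opening passes through the full wall thickness.


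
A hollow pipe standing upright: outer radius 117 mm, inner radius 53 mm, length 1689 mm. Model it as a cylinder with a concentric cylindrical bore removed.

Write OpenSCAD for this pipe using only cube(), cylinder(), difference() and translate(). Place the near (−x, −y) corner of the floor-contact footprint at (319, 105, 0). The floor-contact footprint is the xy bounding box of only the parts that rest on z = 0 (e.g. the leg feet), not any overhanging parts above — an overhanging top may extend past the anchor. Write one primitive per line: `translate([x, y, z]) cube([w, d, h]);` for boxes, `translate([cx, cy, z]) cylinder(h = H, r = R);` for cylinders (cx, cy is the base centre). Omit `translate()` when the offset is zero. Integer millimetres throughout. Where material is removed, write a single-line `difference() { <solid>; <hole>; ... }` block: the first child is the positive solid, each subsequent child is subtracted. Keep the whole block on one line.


difference() { translate([436, 222, 0]) cylinder(h = 1689, r = 117); translate([436, 222, 0]) cylinder(h = 1689, r = 53); }


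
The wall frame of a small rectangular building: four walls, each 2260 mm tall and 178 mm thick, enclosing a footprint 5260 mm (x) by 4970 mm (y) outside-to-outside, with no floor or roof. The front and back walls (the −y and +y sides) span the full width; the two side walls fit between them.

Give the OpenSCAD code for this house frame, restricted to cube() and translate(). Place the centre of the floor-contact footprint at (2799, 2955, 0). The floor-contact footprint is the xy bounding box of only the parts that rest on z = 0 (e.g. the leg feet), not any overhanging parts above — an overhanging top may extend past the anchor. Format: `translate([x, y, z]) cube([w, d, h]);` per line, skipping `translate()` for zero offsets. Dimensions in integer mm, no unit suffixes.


translate([169, 470, 0]) cube([5260, 178, 2260]);
translate([169, 5262, 0]) cube([5260, 178, 2260]);
translate([169, 648, 0]) cube([178, 4614, 2260]);
translate([5251, 648, 0]) cube([178, 4614, 2260]);


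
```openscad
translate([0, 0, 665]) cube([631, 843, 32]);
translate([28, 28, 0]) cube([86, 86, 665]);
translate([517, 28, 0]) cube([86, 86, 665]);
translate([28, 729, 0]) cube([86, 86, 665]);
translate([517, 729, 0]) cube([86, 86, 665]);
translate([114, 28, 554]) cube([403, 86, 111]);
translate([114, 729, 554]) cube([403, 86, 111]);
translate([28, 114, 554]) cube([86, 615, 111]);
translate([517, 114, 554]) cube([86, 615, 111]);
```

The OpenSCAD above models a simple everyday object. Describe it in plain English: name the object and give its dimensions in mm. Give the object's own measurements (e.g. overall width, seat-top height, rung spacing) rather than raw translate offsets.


A rectangular dining table. The top is 631×843×32 mm with its upper surface at z = 697 mm. It stands on four 86×86 mm square legs, each inset 28 mm from the nearest pair of top edges, running from the floor to the underside of the top. Four apron rails, 86 mm thick and 111 mm tall, run between adjacent legs with their top edges flush with the underside of the top and their outer faces flush with the legs' outer faces.


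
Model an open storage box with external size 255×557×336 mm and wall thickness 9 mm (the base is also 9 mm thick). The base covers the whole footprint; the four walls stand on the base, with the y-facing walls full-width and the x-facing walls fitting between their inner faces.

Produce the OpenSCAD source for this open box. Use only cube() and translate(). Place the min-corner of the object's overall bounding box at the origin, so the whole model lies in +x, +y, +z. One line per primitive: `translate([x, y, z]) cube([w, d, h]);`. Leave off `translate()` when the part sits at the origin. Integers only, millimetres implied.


cube([255, 557, 9]);
translate([0, 0, 9]) cube([255, 9, 327]);
translate([0, 548, 9]) cube([255, 9, 327]);
translate([0, 9, 9]) cube([9, 539, 327]);
translate([246, 9, 9]) cube([9, 539, 327]);


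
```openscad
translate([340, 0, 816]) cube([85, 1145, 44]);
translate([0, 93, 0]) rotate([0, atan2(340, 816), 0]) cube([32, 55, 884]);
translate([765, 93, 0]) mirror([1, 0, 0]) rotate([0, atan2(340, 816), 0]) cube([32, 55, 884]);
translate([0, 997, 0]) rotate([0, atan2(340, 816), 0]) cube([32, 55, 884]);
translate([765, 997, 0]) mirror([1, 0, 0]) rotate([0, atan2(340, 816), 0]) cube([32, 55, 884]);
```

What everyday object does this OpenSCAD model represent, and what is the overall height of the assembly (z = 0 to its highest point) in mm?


A sawhorse. The overall height is 860 mm.

A beam across two mirrored pairs of raked legs — a sawhorse. The beam's underside is at z = 816 (matching the legs' vertical rise in atan2(340, 816)) and the beam is 44 mm tall, so its top is at 816 + 44 = 860 mm. The raked legs top out at the beam's underside, so that is the highest point.


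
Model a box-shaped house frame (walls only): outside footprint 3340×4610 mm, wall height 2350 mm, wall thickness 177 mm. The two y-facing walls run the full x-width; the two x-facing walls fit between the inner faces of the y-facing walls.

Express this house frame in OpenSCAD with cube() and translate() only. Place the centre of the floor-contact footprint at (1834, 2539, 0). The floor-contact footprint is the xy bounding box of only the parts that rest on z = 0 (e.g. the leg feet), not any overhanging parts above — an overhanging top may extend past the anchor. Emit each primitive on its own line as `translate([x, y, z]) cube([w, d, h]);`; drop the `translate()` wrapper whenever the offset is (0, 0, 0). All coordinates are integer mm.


translate([164, 234, 0]) cube([3340, 177, 2350]);
translate([164, 4667, 0]) cube([3340, 177, 2350]);
translate([164, 411, 0]) cube([177, 4256, 2350]);
translate([3327, 411, 0]) cube([177, 4256, 2350]);


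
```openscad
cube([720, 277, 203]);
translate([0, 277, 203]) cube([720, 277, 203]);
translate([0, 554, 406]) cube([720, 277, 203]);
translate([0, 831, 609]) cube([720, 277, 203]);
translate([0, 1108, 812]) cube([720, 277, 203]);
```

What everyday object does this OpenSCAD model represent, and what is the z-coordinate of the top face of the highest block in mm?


A staircase. The total rise is 1015 mm.

5 identical blocks, each offset up and back from the previous — a staircase. Each step is 203 mm tall and there are 5 of them, so the total rise is 5 × 203 = 1015 mm.


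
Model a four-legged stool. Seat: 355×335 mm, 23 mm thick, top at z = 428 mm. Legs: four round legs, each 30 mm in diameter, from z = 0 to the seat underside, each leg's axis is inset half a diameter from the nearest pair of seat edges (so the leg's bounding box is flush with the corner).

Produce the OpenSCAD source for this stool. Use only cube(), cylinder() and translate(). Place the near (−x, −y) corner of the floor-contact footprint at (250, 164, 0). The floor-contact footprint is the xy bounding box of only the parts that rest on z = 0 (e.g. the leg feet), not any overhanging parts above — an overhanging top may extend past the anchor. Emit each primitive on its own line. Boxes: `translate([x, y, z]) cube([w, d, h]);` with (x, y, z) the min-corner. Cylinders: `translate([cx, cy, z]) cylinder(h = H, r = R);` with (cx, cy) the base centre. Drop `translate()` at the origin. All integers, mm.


translate([250, 164, 405]) cube([355, 335, 23]);
translate([265, 179, 0]) cylinder(h = 405, r = 15);
translate([590, 179, 0]) cylinder(h = 405, r = 15);
translate([265, 484, 0]) cylinder(h = 405, r = 15);
translate([590, 484, 0]) cylinder(h = 405, r = 15);


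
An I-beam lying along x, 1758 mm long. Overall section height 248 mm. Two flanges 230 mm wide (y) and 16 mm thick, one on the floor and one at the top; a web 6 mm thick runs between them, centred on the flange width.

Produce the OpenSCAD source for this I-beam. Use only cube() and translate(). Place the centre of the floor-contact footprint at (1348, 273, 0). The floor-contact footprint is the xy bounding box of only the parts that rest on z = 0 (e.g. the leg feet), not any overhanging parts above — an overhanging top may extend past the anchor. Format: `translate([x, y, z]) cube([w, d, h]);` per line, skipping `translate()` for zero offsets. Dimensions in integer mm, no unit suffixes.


translate([469, 158, 0]) cube([1758, 230, 16]);
translate([469, 270, 16]) cube([1758, 6, 216]);
translate([469, 158, 232]) cube([1758, 230, 16]);


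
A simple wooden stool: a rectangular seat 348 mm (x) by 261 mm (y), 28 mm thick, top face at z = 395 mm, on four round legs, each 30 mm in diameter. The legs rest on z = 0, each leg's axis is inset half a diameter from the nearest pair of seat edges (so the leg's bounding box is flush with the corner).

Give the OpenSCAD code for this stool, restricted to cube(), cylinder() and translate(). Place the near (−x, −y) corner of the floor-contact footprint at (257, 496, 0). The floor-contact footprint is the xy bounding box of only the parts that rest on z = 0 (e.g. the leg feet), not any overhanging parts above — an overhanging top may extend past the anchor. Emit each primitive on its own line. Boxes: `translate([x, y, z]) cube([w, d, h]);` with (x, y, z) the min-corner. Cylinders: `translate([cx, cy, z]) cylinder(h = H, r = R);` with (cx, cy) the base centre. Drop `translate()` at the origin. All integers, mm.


translate([257, 496, 367]) cube([348, 261, 28]);
translate([272, 511, 0]) cylinder(h = 367, r = 15);
translate([590, 511, 0]) cylinder(h = 367, r = 15);
translate([272, 742, 0]) cylinder(h = 367, r = 15);
translate([590, 742, 0]) cylinder(h = 367, r = 15);


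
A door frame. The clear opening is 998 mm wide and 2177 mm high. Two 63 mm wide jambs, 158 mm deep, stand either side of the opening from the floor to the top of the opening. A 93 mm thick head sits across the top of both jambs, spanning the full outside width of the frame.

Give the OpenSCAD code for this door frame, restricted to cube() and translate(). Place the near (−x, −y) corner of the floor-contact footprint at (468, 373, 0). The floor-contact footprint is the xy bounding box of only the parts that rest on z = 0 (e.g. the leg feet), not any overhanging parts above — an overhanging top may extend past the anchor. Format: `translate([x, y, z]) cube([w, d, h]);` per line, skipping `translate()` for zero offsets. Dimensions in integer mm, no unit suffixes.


translate([468, 373, 0]) cube([63, 158, 2177]);
translate([1529, 373, 0]) cube([63, 158, 2177]);
translate([468, 373, 2177]) cube([1124, 158, 93]);


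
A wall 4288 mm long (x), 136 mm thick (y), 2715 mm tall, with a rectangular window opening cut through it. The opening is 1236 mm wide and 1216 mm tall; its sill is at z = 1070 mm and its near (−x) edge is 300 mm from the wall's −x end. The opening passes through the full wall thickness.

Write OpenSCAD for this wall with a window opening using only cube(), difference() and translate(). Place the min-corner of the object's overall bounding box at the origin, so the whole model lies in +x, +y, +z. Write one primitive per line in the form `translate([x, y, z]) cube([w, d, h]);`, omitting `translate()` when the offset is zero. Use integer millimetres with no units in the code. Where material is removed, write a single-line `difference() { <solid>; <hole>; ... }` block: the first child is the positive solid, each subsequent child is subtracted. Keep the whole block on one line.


difference() { cube([4288, 136, 2715]); translate([300, 0, 1070]) cube([1236, 136, 1216]); }


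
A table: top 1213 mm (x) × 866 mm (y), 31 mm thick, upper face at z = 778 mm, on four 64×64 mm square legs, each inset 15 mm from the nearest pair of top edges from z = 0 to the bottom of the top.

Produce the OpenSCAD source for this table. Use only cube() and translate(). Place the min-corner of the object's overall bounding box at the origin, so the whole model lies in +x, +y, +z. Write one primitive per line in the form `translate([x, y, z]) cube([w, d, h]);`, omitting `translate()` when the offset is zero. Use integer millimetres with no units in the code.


translate([0, 0, 747]) cube([1213, 866, 31]);
translate([15, 15, 0]) cube([64, 64, 747]);
translate([1134, 15, 0]) cube([64, 64, 747]);
translate([15, 787, 0]) cube([64, 64, 747]);
translate([1134, 787, 0]) cube([64, 64, 747]);


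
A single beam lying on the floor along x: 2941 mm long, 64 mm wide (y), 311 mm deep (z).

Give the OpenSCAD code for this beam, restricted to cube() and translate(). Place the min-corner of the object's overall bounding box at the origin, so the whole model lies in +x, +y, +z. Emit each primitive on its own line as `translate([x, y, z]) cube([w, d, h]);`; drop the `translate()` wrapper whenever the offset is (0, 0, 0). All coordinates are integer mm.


cube([2941, 64, 311]);


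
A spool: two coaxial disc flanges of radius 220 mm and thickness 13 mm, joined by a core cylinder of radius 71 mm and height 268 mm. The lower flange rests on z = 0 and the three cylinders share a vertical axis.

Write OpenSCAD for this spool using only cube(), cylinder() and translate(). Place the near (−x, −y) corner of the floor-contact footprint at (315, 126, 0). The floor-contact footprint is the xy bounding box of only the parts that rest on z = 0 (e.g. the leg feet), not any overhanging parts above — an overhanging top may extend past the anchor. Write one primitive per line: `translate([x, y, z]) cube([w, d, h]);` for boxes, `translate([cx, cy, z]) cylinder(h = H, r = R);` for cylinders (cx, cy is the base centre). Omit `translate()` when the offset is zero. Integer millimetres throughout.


translate([535, 346, 0]) cylinder(h = 13, r = 220);
translate([535, 346, 13]) cylinder(h = 268, r = 71);
translate([535, 346, 281]) cylinder(h = 13, r = 220);


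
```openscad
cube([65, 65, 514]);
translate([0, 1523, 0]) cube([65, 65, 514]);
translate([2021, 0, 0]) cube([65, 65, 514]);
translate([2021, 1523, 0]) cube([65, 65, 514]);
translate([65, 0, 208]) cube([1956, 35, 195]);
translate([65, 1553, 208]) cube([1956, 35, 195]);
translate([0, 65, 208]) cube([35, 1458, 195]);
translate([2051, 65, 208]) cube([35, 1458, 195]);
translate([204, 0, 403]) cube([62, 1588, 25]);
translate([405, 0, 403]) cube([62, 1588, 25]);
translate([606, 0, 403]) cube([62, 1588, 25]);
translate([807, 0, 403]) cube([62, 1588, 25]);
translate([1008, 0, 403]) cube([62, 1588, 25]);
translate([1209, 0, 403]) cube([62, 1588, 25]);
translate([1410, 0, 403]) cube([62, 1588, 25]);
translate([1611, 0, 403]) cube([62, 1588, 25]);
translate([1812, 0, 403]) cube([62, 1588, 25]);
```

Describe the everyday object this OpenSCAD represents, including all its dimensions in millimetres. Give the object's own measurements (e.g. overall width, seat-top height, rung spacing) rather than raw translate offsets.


A bed frame 2086 mm long (x) by 1588 mm wide (y). Four 65×65 mm corner posts, 514 mm tall, at the corners of the footprint. Four rails of 35 mm thickness and 195 mm height run between adjacent posts with their undersides at z = 208 mm, their outer faces flush with the outside of the frame (the two x-running rails run between the posts' inner faces; the two y-running rails run between the posts' inner faces). 9 slats, each 62 mm wide (x) and 25 mm thick, lie across the top of the two x-running rails, running the full 1588 mm width of the frame in y; along x they sit between the end posts with a 139 mm gap after the −x posts and between neighbouring slats, leaving 147 mm before the +x posts.


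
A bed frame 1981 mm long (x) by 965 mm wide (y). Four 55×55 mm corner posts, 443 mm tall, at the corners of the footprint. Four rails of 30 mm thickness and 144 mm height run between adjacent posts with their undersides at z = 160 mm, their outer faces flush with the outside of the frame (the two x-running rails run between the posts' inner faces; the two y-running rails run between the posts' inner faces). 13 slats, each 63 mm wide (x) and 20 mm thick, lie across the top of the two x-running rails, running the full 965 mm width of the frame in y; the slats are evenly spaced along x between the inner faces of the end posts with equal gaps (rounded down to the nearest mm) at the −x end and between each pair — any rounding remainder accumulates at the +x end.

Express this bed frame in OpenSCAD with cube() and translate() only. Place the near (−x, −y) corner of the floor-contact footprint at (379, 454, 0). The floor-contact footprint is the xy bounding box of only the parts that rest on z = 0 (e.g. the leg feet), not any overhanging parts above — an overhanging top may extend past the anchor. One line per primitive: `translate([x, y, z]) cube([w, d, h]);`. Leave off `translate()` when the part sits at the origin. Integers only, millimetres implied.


translate([379, 454, 0]) cube([55, 55, 443]);
translate([379, 1364, 0]) cube([55, 55, 443]);
translate([2305, 454, 0]) cube([55, 55, 443]);
translate([2305, 1364, 0]) cube([55, 55, 443]);
translate([434, 454, 160]) cube([1871, 30, 144]);
translate([434, 1389, 160]) cube([1871, 30, 144]);
translate([379, 509, 160]) cube([30, 855, 144]);
translate([2330, 509, 160]) cube([30, 855, 144]);
translate([509, 454, 304]) cube([63, 965, 20]);
translate([647, 454, 304]) cube([63, 965, 20]);
translate([785, 454, 304]) cube([63, 965, 20]);
translate([923, 454, 304]) cube([63, 965, 20]);
translate([1061, 454, 304]) cube([63, 965, 20]);
translate([1199, 454, 304]) cube([63, 965, 20]);
translate([1337, 454, 304]) cube([63, 965, 20]);
translate([1475, 454, 304]) cube([63, 965, 20]);
translate([1613, 454, 304]) cube([63, 965, 20]);
translate([1751, 454, 304]) cube([63, 965, 20]);
translate([1889, 454, 304]) cube([63, 965, 20]);
translate([2027, 454, 304]) cube([63, 965, 20]);
translate([2165, 454, 304]) cube([63, 965, 20]);


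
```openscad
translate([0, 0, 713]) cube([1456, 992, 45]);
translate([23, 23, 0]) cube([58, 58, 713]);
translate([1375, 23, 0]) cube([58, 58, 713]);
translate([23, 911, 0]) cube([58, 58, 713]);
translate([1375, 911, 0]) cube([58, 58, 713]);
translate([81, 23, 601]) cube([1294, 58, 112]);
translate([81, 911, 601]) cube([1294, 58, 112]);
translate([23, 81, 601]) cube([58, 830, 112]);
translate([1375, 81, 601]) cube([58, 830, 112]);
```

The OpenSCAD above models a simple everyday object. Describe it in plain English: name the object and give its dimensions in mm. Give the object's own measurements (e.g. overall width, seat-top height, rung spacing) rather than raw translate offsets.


A rectangular dining table. The top is 1456×992×45 mm with its upper surface at z = 758 mm. It stands on four 58×58 mm square legs, each inset 23 mm from the nearest pair of top edges, running from the floor to the underside of the top. Four apron rails, 58 mm thick and 112 mm tall, run between adjacent legs with their top edges flush with the underside of the top and their outer faces flush with the legs' outer faces.


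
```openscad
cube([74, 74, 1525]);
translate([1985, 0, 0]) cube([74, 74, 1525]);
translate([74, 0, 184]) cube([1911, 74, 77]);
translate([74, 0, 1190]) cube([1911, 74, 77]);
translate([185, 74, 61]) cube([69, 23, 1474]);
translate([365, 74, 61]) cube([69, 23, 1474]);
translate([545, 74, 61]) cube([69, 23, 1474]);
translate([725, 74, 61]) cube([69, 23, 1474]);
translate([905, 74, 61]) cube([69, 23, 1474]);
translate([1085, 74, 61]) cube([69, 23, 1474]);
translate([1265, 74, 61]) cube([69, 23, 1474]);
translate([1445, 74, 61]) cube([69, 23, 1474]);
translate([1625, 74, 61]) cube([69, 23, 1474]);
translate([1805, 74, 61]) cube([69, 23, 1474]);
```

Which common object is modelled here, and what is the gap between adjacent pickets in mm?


A fence section. The picket gap is 111 mm.

Two posts, two rails, 10 pickets — a fence section. Span 1911 mm holds 10 pickets of 69 mm with 11 equal gaps: ⌊(1911 − 10·69) / 11⌋ = 111 mm.


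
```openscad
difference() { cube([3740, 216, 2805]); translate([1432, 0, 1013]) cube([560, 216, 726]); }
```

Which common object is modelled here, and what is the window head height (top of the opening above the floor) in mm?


A wall with a window opening. The window head height is 1739 mm.

A wall with a rectangular opening subtracted — a window. Sill at z = 1013, opening 726 mm tall, so the head is at 1013 + 726 = 1739 mm.


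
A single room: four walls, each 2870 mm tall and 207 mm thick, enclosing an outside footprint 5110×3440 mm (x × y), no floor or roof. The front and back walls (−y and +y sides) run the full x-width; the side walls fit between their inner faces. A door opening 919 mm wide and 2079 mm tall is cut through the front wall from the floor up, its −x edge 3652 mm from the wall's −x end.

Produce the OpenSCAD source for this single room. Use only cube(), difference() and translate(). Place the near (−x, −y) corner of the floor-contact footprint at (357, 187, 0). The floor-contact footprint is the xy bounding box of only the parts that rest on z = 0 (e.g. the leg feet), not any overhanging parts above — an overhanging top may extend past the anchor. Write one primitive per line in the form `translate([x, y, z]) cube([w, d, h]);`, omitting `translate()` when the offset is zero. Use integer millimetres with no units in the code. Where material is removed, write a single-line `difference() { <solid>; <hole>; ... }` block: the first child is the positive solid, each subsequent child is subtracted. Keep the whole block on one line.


difference() { translate([357, 187, 0]) cube([5110, 207, 2870]); translate([4009, 187, 0]) cube([919, 207, 2079]); }
translate([357, 3420, 0]) cube([5110, 207, 2870]);
translate([357, 394, 0]) cube([207, 3026, 2870]);
translate([5260, 394, 0]) cube([207, 3026, 2870]);
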